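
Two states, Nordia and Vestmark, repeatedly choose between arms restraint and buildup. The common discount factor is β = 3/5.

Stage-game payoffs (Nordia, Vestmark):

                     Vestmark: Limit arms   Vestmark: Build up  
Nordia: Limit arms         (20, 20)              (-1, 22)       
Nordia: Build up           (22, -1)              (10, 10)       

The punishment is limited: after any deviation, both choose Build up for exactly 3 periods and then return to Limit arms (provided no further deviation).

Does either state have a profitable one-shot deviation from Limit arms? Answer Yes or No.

Comparing payoff streams over the 4 periods until play realigns: cooperate → 20(1+β+…+β^3); deviate → 22 + 10(β+…+β^3).
Cooperation is sustained iff (20−10)(β+…+β^3) ≥ 22−20.
β+…+β^3 = 3/5·(1−(3/5)^3)/(1−3/5) = 1.1760, and (22−20)/(20−10) = 0.2000.
1.1760 ≥ 0.2000, so cooperation is sustainable.

No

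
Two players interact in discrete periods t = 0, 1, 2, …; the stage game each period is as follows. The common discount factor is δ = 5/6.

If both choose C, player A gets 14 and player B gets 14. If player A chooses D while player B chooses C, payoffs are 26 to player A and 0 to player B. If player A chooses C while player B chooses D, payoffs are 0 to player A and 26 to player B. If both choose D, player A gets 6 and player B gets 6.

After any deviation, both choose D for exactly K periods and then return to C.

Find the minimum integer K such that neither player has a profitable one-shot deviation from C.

No profitable deviation requires (14−6)(δ+…+δ^K) ≥ 26−14, i.e. δ+…+δ^K ≥ 3/2 ≈ 1.5000.
With δ = 5/6, the partial sums are K=1: 0.8333, K=2: 1.5278.
K = 2 is the first length at which the sum reaches 1.5000.

2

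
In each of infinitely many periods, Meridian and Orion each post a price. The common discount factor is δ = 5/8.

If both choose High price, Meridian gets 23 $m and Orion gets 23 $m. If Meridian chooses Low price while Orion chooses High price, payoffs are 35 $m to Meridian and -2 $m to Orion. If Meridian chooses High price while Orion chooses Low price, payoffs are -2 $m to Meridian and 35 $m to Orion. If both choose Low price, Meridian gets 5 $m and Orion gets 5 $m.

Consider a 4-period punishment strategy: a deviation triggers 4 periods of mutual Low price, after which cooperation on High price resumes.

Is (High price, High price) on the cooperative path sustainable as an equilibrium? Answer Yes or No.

IC: δ+…+δ^4 ≥ (35−23)/(23−5) = 2/3.
At δ = 5/8: partial sum = 1.4124 ≥ 0.6667. Cooperation sustainable.

Yes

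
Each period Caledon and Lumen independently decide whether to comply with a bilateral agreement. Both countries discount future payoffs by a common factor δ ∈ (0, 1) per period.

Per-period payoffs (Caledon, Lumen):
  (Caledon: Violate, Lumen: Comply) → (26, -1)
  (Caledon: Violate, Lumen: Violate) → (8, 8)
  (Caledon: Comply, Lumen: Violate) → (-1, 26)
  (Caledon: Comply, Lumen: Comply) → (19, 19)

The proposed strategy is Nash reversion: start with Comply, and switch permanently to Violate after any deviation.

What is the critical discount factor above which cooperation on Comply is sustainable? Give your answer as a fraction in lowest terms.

7/18

19/(1−δ) ≥ 26 + 8δ/(1−δ)
19 ≥ 26 − 18δ
δ ≥ 7/18.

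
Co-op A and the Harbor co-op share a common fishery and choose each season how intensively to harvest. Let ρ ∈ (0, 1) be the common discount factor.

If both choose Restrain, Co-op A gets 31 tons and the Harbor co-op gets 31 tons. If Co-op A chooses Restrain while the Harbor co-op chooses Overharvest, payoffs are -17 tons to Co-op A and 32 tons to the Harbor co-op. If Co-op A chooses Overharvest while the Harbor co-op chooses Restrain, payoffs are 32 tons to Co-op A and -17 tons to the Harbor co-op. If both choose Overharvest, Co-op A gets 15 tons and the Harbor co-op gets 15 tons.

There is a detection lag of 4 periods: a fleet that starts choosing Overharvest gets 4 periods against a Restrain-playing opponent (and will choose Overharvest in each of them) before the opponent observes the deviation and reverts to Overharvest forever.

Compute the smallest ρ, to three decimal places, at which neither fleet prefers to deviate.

0.492

A deviator earns 32 for 4 periods, then 15 forever; cooperating earns 31 forever. Multiplying the IC by (1−ρ):
31 ≥ 32(1−ρ^4) + 15ρ^4, so 17·ρ^4 ≥ 1 and ρ^4 ≥ 1/17.
ρ ≥ (1/17)^(1/4) ≈ 0.492.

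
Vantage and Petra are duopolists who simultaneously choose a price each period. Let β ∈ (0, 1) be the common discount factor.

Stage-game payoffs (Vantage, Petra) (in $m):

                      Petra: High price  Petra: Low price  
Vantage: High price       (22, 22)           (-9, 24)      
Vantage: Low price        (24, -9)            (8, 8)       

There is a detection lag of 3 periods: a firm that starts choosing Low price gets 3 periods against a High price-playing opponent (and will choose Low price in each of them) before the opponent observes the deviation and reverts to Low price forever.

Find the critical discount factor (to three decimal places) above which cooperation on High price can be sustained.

A deviator earns 24 for 3 periods, then 8 forever; cooperating earns 22 forever. Multiplying the IC by (1−β):
22 ≥ 24(1−β^3) + 8β^3, so 16·β^3 ≥ 2 and β^3 ≥ 1/8.
β ≥ (1/8)^(1/3) ≈ 0.500.

0.500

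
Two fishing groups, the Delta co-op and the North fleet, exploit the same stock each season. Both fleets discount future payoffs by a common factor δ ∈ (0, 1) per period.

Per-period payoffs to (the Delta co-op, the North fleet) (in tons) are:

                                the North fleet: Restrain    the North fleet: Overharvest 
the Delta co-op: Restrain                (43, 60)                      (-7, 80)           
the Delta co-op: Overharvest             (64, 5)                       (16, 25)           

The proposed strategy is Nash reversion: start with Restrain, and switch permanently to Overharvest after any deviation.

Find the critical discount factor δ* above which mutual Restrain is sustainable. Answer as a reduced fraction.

7/16

For the Delta co-op: deviation gain 64−43 = 21, per-period punishment loss 43−16 = 27. IC gives δ ≥ 21/48 = 7/16.
For the North fleet: gain 20, loss 35 per period, so δ ≥ 20/55 = 4/11.
The tighter constraint is the Delta co-op's, so cooperation needs δ ≥ 7/16.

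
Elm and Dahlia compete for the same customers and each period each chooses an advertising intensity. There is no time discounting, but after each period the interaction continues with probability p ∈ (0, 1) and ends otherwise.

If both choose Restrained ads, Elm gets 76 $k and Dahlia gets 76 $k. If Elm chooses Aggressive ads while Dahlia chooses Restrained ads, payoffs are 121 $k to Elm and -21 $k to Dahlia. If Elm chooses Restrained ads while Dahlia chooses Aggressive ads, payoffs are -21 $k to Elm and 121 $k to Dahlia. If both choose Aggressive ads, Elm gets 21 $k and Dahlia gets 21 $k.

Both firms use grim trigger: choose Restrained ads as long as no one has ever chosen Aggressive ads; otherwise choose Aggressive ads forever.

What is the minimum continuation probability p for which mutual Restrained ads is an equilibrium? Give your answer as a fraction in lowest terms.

9/20

With no time discounting, the continuation probability p plays the role of the discount factor.
Grim-trigger IC: 76/(1−p) ≥ 121 + 21p/(1−p) ⇒ p ≥ (121−76)/(121−21) = 9/20.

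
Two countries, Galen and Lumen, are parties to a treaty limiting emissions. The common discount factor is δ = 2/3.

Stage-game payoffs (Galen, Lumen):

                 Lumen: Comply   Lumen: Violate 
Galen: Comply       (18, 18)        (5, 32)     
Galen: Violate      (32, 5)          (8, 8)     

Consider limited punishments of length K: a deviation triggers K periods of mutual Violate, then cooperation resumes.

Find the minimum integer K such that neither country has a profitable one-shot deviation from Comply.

3

Need Σ_{k=1}^{K} δ^k ≥ (32−18)/(18−8) = 1.4000 at δ = 2/3.
At K = 2 the sum is 1.1111 < 1.4000; at K = 3 it is 1.4074 ≥ 1.4000.
So the minimum punishment length is K = 3.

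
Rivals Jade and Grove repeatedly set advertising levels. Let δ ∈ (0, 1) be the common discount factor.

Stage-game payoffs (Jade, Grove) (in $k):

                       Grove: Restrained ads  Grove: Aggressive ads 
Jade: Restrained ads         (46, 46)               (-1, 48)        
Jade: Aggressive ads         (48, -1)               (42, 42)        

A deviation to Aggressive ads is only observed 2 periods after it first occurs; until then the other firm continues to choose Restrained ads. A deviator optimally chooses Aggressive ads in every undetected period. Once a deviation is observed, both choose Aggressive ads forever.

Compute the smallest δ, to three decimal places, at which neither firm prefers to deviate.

0.577

Deviating for the 2 undetected periods gains 48−46 = 2 per period over cooperation, then loses 46−42 = 4 per period forever once punishment starts.
Gain: 2(1 + δ + … + δ^1); loss: 4·δ^2/(1−δ).
No profitable deviation ⇔ 2(1−δ^2) ≤ 4·δ^2, i.e. δ^2 ≥ 2/(2+4) = 1/3.
Hence δ ≥ (1/3)^(1/2) ≈ 0.577.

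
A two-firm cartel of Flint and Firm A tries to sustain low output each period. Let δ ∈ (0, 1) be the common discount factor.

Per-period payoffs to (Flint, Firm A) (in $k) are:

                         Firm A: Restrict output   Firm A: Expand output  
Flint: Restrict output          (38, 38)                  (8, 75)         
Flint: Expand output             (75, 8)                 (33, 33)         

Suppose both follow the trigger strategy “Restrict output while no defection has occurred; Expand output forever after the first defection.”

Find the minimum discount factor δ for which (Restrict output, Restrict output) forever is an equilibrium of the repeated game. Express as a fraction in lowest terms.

One-period gain from deviating is 75 − 38 = 37. The loss is 38 − 33 = 5 in every subsequent period, with present value 5·δ/(1−δ).
Deviation is unprofitable when 5·δ/(1−δ) ≥ 37, i.e. δ/(1−δ) ≥ 37/5.
Equivalently δ ≥ 37/(37+5) = 37/42.

37/42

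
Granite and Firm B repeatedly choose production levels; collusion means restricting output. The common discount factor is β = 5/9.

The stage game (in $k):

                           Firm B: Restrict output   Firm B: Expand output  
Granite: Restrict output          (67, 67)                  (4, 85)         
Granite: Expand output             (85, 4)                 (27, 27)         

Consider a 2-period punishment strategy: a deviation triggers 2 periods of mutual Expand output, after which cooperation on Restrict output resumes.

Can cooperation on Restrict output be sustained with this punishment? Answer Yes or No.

Yes

IC: β+…+β^2 ≥ (85−67)/(67−27) = 9/20.
At β = 5/9: partial sum = 0.8642 ≥ 0.4500. Cooperation sustainable.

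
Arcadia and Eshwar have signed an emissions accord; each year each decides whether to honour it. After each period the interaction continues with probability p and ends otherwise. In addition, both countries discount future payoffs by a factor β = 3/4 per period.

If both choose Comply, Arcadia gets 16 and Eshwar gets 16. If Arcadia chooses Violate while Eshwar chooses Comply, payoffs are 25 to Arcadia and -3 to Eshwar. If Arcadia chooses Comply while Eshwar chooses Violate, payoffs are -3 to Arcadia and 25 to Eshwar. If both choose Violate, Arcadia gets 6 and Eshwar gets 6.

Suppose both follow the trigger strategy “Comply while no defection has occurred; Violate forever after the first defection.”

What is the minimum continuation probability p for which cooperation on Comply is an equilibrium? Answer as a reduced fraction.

With continuation probability p and discount β, the effective per-period discount factor is βp.
Grim-trigger IC: βp ≥ (25−16)/(25−6) = 9/19.
So p ≥ (9/19)/(3/4) = 12/19.

12/19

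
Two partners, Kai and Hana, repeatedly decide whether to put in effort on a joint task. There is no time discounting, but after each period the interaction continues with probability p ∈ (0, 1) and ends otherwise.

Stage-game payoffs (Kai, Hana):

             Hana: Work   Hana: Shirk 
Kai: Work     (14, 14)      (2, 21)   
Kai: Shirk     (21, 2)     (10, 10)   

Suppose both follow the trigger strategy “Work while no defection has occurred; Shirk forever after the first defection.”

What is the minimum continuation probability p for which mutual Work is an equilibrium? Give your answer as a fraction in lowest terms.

With no time discounting, the continuation probability p plays the role of the discount factor.
Grim-trigger IC: 14/(1−p) ≥ 21 + 10p/(1−p) ⇒ p ≥ (21−14)/(21−10) = 7/11.

7/11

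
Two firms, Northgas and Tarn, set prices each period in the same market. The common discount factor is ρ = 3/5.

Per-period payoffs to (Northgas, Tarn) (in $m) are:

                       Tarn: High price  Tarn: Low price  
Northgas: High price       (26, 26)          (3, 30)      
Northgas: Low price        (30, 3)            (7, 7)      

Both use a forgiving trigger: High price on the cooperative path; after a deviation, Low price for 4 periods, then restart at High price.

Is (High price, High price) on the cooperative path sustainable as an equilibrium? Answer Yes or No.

A one-shot deviation gives 30 now, then 7 for 4 periods, then back to 26.
Gain from deviating: (30−26) today; loss: (26−7) in each of the next 4 periods.
No-deviation condition: (26−7)(ρ+…+ρ^4) ≥ 30−26, i.e. ρ+…+ρ^4 ≥ 4/19.
At ρ = 3/5: ρ+…+ρ^4 = 1.3056 ≥ 0.2105.
So cooperation is sustainable.

Yes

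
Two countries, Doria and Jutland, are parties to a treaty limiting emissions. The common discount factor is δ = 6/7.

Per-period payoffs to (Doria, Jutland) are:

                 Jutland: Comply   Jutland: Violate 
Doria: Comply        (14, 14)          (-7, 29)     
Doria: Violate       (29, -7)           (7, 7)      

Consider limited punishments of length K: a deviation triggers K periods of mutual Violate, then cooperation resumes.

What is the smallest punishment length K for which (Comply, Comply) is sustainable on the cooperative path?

3

IC: δ(1−δ^K)/(1−δ) ≥ (29−14)/(14−7) = 15/7.
With δ = 6/7: need 1 − δ^K ≥ 15/7·(1−6/7)/(6/7), i.e. δ^K ≤ 0.6429.
Since (6/7)^2 = 0.7347 and (6/7)^3 = 0.6297, the smallest such K is 3.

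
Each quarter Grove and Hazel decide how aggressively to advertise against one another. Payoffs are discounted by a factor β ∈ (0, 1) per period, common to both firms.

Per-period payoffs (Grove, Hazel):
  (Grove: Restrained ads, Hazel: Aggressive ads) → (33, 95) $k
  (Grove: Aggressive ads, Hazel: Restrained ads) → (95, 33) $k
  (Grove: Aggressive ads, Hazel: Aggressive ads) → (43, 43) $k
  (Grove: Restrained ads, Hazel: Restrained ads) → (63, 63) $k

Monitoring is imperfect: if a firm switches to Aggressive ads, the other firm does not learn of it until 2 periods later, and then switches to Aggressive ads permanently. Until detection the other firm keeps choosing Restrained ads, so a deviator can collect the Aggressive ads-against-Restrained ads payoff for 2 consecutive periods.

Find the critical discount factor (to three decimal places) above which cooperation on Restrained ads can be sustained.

The best deviation is to choose Aggressive ads for all 2 undetected periods, earning 95 each, then 43 forever once detected.
Deviation value: 95(1−β^2)/(1−β) + 43β^2/(1−β); cooperation value: 63/(1−β).
IC: 63 ≥ 95(1−β^2) + 43β^2 = 95 − 52β^2.
So β^2 ≥ 32/52 = 8/13, giving β ≥ (8/13)^(1/2) ≈ 0.784.

0.784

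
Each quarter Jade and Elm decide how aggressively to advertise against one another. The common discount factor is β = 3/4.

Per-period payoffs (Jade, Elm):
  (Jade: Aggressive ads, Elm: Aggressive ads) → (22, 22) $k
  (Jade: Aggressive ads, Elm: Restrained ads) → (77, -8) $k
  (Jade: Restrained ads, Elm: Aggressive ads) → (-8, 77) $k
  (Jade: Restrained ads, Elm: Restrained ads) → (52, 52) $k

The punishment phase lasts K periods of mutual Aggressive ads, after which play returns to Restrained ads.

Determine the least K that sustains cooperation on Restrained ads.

2

Need Σ_{k=1}^{K} β^k ≥ (77−52)/(52−22) = 0.8333 at β = 3/4.
At K = 1 the sum is 0.7500 < 0.8333; at K = 2 it is 1.3125 ≥ 0.8333.
So the minimum punishment length is K = 2.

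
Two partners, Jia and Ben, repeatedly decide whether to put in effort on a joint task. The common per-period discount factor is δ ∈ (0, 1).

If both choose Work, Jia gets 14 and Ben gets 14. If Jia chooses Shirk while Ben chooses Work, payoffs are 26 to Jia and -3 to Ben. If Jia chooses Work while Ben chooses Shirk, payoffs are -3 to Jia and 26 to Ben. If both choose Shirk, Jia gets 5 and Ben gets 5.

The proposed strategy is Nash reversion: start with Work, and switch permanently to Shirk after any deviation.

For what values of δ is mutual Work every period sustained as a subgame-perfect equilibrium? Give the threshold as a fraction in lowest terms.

4/7

One-period gain from deviating is 26 − 14 = 12. The loss is 14 − 5 = 9 in every subsequent period, with present value 9·δ/(1−δ).
Deviation is unprofitable when 9·δ/(1−δ) ≥ 12, i.e. δ/(1−δ) ≥ 4/3.
Equivalently δ ≥ 12/(12+9) = 4/7.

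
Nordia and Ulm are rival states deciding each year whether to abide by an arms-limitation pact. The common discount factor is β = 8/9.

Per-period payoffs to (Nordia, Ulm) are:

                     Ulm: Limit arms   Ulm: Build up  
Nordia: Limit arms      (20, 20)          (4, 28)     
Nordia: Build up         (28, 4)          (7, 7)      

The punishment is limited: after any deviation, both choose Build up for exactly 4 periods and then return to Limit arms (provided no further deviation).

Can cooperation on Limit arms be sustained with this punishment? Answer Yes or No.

Yes

IC: β+…+β^4 ≥ (28−20)/(20−7) = 8/13.
At β = 8/9: partial sum = 3.0056 ≥ 0.6154. Cooperation sustainable.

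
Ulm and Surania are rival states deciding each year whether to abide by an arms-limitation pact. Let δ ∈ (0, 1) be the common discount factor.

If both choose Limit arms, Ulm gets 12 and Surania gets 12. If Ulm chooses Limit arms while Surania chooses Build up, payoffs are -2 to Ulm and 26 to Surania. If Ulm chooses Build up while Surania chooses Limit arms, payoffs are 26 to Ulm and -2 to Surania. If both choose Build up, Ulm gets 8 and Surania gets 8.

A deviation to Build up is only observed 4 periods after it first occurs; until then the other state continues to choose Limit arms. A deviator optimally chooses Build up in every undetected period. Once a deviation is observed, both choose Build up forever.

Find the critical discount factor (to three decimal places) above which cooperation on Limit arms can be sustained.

0.939

Deviating for the 4 undetected periods gains 26−12 = 14 per period over cooperation, then loses 12−8 = 4 per period forever once punishment starts.
Gain: 14(1 + δ + … + δ^3); loss: 4·δ^4/(1−δ).
No profitable deviation ⇔ 14(1−δ^4) ≤ 4·δ^4, i.e. δ^4 ≥ 14/(14+4) = 7/9.
Hence δ ≥ (7/9)^(1/4) ≈ 0.939.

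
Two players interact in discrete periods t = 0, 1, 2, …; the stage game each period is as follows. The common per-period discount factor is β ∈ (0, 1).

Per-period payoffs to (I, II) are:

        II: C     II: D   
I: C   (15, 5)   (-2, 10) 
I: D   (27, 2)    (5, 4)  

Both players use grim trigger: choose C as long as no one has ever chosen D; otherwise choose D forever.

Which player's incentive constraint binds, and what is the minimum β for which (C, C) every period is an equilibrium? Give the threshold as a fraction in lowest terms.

II; β ≥ 5/6

For I: deviation gain 27−15 = 12, per-period punishment loss 15−5 = 10. IC gives β ≥ 12/22 = 6/11.
For II: gain 5, loss 1 per period, so β ≥ 5/6.
The tighter constraint is II's, so cooperation needs β ≥ 5/6.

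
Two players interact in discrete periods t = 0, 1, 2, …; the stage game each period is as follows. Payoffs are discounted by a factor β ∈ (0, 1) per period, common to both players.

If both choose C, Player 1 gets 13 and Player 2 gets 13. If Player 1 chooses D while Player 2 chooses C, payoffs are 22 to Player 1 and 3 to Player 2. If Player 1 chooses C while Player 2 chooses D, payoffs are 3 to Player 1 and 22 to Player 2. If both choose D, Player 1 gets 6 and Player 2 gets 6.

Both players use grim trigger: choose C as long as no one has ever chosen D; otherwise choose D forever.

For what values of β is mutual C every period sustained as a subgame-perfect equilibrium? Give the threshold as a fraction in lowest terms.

Cooperation forever yields 13 each period: 13/(1−β).
Deviating yields 22 once, then 6 forever: 22 + 6β/(1−β).
No profitable deviation requires 13/(1−β) ≥ 22 + 6β/(1−β).
Multiplying by (1−β): 13 ≥ 22(1−β) + 6β = 22 − 16β.
So 16β ≥ 9, i.e. β ≥ 9/16.

9/16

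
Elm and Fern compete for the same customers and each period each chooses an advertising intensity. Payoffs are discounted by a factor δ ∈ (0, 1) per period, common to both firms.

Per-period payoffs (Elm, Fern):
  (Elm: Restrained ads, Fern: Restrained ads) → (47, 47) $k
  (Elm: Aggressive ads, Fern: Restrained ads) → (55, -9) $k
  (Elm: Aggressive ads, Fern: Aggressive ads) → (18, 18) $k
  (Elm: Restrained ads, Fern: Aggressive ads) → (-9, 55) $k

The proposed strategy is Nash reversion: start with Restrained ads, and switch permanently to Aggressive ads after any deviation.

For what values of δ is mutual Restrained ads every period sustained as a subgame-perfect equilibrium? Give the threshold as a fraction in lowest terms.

Under grim trigger the critical discount factor is (T−C)/(T−P) with T = 55, C = 47, P = 18.
δ* = (55−47)/(55−18) = 8/37.

8/37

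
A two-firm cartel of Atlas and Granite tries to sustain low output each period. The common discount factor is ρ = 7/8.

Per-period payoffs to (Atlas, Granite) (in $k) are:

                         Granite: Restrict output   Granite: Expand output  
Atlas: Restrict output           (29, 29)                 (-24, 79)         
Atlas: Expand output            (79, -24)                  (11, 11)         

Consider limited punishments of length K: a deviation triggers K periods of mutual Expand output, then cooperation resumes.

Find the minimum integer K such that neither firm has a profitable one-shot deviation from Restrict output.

IC: ρ(1−ρ^K)/(1−ρ) ≥ (79−29)/(29−11) = 25/9.
With ρ = 7/8: need 1 − ρ^K ≥ 25/9·(1−7/8)/(7/8), i.e. ρ^K ≤ 0.6032.
Since (7/8)^3 = 0.6699 and (7/8)^4 = 0.5862, the smallest such K is 4.

4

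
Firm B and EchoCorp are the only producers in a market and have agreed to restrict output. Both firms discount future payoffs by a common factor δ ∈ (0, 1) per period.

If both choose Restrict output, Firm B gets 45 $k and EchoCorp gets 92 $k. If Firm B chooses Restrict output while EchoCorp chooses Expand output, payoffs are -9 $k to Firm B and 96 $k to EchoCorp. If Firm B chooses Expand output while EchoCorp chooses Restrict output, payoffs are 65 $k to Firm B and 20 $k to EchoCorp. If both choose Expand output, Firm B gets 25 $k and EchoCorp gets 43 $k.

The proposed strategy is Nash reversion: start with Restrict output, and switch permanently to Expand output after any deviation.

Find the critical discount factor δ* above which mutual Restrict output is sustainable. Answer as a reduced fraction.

For Firm B: deviation gain 65−45 = 20, per-period punishment loss 45−25 = 20. IC gives δ ≥ 20/40 = 1/2.
For EchoCorp: gain 4, loss 49 per period, so δ ≥ 4/53.
The tighter constraint is Firm B's, so cooperation needs δ ≥ 1/2.

1/2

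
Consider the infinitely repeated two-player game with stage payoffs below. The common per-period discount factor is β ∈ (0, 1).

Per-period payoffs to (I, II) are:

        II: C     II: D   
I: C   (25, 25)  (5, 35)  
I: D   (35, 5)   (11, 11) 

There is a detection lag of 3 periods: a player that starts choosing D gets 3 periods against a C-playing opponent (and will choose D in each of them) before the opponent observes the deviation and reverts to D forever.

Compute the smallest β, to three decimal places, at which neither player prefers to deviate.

The best deviation is to choose D for all 3 undetected periods, earning 35 each, then 11 forever once detected.
Deviation value: 35(1−β^3)/(1−β) + 11β^3/(1−β); cooperation value: 25/(1−β).
IC: 25 ≥ 35(1−β^3) + 11β^3 = 35 − 24β^3.
So β^3 ≥ 10/24 = 5/12, giving β ≥ (5/12)^(1/3) ≈ 0.747.

0.747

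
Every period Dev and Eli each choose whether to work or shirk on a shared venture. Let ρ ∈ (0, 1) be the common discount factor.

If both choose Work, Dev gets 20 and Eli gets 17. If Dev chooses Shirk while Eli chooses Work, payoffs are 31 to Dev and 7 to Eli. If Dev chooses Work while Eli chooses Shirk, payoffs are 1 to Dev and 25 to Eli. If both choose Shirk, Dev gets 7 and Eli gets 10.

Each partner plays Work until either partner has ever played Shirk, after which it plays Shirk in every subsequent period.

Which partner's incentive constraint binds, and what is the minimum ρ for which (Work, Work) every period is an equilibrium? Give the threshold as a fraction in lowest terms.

Dev's threshold: (31−20)/(31−7) = 11/24.
Eli's threshold: (25−17)/(25−10) = 8/15.
11/24 < 8/15, so Eli binds and ρ* = 8/15.

Eli; ρ ≥ 8/15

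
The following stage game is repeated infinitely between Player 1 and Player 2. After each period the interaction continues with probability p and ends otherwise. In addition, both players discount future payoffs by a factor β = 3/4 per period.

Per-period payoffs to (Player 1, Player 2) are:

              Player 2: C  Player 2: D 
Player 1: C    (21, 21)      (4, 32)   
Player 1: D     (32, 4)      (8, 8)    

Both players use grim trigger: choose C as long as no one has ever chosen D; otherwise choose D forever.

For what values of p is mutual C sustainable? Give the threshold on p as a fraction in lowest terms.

11/18

Expected continuation weight on next period's payoff is β·p = 3/4·p, which plays the role of the discount factor.
Cooperation requires 3/4·p ≥ (32−21)/(32−8) = 11/24, hence p ≥ 11/18.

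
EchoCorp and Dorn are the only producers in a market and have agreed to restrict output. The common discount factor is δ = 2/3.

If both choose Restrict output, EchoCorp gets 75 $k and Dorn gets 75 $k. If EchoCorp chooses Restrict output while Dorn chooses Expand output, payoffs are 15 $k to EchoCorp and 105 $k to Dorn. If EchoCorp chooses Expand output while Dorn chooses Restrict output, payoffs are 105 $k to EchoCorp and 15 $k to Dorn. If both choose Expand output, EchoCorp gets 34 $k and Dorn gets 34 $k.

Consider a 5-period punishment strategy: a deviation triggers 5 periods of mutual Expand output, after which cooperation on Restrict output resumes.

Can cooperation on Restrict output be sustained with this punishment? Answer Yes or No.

Comparing payoff streams over the 6 periods until play realigns: cooperate → 75(1+δ+…+δ^5); deviate → 105 + 34(δ+…+δ^5).
Cooperation is sustained iff (75−34)(δ+…+δ^5) ≥ 105−75.
δ+…+δ^5 = 2/3·(1−(2/3)^5)/(1−2/3) = 1.7366, and (105−75)/(75−34) = 0.7317.
1.7366 ≥ 0.7317, so cooperation is sustainable.

Yes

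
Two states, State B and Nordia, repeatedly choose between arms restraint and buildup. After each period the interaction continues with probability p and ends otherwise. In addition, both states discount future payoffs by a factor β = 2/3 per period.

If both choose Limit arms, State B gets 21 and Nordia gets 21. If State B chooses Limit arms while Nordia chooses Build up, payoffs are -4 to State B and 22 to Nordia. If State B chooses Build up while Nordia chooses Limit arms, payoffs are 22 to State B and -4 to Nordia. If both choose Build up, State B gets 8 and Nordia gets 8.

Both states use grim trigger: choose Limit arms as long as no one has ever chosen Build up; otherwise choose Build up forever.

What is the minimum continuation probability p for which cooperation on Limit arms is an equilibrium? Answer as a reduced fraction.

3/28

Expected continuation weight on next period's payoff is β·p = 2/3·p, which plays the role of the discount factor.
Cooperation requires 2/3·p ≥ (22−21)/(22−8) = 1/14, hence p ≥ 3/28.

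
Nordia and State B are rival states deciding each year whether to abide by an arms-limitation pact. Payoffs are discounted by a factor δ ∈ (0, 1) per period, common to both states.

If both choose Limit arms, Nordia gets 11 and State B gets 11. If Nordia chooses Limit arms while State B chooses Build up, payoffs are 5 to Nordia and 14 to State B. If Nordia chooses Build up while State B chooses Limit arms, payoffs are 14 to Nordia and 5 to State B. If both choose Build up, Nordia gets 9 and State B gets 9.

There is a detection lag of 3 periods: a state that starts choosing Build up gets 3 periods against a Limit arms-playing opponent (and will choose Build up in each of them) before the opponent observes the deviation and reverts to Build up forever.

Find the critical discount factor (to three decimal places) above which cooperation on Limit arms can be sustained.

0.843

The best deviation is to choose Build up for all 3 undetected periods, earning 14 each, then 9 forever once detected.
Deviation value: 14(1−δ^3)/(1−δ) + 9δ^3/(1−δ); cooperation value: 11/(1−δ).
IC: 11 ≥ 14(1−δ^3) + 9δ^3 = 14 − 5δ^3.
So δ^3 ≥ 3/5, giving δ ≥ (3/5)^(1/3) ≈ 0.843.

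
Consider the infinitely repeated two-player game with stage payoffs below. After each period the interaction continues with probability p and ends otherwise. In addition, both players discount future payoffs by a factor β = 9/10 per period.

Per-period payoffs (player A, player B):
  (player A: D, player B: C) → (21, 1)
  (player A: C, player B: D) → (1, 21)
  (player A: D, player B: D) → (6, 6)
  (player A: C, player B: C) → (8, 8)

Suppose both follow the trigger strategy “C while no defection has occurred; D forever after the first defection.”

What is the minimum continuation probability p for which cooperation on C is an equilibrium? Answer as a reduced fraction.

Expected continuation weight on next period's payoff is β·p = 9/10·p, which plays the role of the discount factor.
Cooperation requires 9/10·p ≥ (21−8)/(21−6) = 13/15, hence p ≥ 26/27.

26/27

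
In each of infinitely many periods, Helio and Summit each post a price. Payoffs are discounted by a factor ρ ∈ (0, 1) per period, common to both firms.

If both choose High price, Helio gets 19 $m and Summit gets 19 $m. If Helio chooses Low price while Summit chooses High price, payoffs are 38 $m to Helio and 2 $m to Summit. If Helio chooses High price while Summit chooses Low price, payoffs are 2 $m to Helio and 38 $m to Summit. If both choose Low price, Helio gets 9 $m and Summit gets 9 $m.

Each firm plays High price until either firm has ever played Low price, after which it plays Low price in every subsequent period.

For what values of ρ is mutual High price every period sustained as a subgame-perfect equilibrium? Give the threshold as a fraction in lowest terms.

Under grim trigger the critical discount factor is (T−C)/(T−P) with T = 38, C = 19, P = 9.
ρ* = (38−19)/(38−9) = 19/29.

19/29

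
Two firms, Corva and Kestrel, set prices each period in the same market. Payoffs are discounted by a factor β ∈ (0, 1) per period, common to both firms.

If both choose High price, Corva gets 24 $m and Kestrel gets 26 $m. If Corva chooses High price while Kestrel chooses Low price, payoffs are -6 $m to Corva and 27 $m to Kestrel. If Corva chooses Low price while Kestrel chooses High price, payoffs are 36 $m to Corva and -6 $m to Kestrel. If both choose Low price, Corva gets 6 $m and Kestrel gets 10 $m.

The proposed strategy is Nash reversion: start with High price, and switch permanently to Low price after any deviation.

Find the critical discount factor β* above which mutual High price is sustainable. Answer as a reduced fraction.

2/5

Corva: cooperation gives 24 each period; deviation gives 36 once then 6 forever.
  24/(1−β) ≥ 36 + 6β/(1−β) ⇒ β ≥ 12/30 = 2/5.
Kestrel: cooperation gives 26 each period; deviation gives 27 once then 10 forever.
  β ≥ 1/17.
Both must hold, so the binding constraint is Corva's: β ≥ 2/5.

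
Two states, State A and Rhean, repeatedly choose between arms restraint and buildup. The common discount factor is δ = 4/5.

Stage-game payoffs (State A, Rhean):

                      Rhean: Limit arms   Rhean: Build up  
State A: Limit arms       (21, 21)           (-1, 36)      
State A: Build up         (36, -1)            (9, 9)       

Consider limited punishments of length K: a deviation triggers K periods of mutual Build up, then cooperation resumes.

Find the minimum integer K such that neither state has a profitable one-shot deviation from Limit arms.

No profitable deviation requires (21−9)(δ+…+δ^K) ≥ 36−21, i.e. δ+…+δ^K ≥ 5/4 ≈ 1.2500.
With δ = 4/5, the partial sums are K=1: 0.8000, K=2: 1.4400.
K = 2 is the first length at which the sum reaches 1.2500.

2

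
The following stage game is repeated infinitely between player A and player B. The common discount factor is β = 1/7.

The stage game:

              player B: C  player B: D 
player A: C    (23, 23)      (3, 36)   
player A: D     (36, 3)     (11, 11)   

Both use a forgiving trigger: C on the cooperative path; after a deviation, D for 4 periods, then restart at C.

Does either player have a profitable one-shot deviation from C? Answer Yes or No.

IC: β+…+β^4 ≥ (36−23)/(23−11) = 13/12.
At β = 1/7: partial sum = 0.1666 < 1.0833. Cooperation not sustainable.

Yes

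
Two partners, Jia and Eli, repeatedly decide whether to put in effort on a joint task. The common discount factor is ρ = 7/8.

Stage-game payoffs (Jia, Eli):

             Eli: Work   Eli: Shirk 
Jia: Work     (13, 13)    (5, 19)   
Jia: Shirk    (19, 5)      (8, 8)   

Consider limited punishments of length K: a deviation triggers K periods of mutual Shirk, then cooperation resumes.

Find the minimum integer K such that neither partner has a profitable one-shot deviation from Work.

No profitable deviation requires (13−8)(ρ+…+ρ^K) ≥ 19−13, i.e. ρ+…+ρ^K ≥ 6/5 ≈ 1.2000.
With ρ = 7/8, the partial sums are K=1: 0.8750, K=2: 1.6406.
K = 2 is the first length at which the sum reaches 1.2000.

2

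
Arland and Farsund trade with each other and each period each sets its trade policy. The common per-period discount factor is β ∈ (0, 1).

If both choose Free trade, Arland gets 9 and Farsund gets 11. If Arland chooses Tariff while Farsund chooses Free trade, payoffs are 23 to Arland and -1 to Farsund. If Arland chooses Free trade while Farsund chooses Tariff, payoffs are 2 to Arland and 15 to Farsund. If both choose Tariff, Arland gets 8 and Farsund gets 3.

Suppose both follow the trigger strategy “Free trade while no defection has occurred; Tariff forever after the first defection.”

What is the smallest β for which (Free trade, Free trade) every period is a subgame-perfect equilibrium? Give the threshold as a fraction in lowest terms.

Arland's threshold: (23−9)/(23−8) = 14/15.
Farsund's threshold: (15−11)/(15−3) = 1/3.
14/15 > 1/3, so Arland binds and β* = 14/15.

14/15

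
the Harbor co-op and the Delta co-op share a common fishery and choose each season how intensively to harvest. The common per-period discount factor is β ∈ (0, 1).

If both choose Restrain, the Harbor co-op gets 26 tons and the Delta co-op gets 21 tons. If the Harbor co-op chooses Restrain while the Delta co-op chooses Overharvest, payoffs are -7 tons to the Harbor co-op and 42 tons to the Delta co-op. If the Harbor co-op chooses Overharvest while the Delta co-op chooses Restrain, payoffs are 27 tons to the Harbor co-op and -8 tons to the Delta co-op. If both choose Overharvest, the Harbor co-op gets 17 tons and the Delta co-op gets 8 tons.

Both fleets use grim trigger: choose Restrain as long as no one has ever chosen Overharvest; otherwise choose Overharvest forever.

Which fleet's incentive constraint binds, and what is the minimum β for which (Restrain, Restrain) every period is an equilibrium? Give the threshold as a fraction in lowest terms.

For the Harbor co-op: deviation gain 27−26 = 1, per-period punishment loss 26−17 = 9. IC gives β ≥ 1/10.
For the Delta co-op: gain 21, loss 13 per period, so β ≥ 21/34.
The tighter constraint is the Delta co-op's, so cooperation needs β ≥ 21/34.

the Delta co-op; β ≥ 21/34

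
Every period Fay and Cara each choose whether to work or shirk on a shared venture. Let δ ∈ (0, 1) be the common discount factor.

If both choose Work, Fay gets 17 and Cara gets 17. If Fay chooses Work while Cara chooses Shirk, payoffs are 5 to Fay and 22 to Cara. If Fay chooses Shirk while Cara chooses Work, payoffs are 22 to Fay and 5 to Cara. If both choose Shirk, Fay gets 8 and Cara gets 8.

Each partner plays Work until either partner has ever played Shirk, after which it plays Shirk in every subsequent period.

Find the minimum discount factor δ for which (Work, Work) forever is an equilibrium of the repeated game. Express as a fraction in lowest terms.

Cooperation forever yields 17 each period: 17/(1−δ).
Deviating yields 22 once, then 8 forever: 22 + 8δ/(1−δ).
No profitable deviation requires 17/(1−δ) ≥ 22 + 8δ/(1−δ).
Multiplying by (1−δ): 17 ≥ 22(1−δ) + 8δ = 22 − 14δ.
So 14δ ≥ 5, i.e. δ ≥ 5/14.

5/14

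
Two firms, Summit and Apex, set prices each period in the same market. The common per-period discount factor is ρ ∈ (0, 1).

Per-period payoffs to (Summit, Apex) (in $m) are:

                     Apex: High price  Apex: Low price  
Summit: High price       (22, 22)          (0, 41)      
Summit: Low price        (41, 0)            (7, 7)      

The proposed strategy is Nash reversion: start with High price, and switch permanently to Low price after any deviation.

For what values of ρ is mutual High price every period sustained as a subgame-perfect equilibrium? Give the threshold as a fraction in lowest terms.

One-period gain from deviating is 41 − 22 = 19. The loss is 22 − 7 = 15 in every subsequent period, with present value 15·ρ/(1−ρ).
Deviation is unprofitable when 15·ρ/(1−ρ) ≥ 19, i.e. ρ/(1−ρ) ≥ 19/15.
Equivalently ρ ≥ 19/(19+15) = 19/34.

19/34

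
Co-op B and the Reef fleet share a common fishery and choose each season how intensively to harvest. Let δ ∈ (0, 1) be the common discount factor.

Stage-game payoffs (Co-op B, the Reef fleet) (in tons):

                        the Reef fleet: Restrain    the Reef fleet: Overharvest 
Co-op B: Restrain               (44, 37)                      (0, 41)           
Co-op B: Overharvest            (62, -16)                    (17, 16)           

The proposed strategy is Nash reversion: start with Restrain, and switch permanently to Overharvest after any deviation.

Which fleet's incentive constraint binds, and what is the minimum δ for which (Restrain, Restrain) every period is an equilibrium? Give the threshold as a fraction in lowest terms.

Co-op B's threshold: (62−44)/(62−17) = 2/5.
the Reef fleet's threshold: (41−37)/(41−16) = 4/25.
2/5 > 4/25, so Co-op B binds and δ* = 2/5.

Co-op B; δ ≥ 2/5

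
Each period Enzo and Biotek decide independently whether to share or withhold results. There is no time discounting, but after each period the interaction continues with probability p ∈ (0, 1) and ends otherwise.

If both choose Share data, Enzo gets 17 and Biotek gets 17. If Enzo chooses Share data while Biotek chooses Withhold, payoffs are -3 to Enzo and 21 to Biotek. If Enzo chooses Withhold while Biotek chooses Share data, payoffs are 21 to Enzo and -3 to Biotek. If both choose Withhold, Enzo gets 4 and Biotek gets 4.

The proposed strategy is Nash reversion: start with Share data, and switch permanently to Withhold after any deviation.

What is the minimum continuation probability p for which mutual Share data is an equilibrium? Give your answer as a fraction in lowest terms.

4/17

Expected cooperation value is 17 + p·17 + p²·17 + … = 17/(1−p); deviation gives 21 + p·4/(1−p).
17 ≥ 21(1−p) + 4p ⇒ 17p ≥ 4 ⇒ p ≥ 4/17.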